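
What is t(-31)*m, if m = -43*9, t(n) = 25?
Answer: -9675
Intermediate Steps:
m = -387 (m = -1*387 = -387)
t(-31)*m = 25*(-387) = -9675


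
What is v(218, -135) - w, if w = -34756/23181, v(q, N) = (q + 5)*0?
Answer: 34756/23181 ≈ 1.4993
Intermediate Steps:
v(q, N) = 0 (v(q, N) = (5 + q)*0 = 0)
w = -34756/23181 (w = -34756*1/23181 = -34756/23181 ≈ -1.4993)
v(218, -135) - w = 0 - 1*(-34756/23181) = 0 + 34756/23181 = 34756/23181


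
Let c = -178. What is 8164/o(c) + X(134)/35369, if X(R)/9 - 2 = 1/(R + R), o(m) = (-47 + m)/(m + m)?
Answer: 27549301133953/2132750700 ≈ 12917.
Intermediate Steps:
o(m) = (-47 + m)/(2*m) (o(m) = (-47 + m)/((2*m)) = (-47 + m)*(1/(2*m)) = (-47 + m)/(2*m))
X(R) = 18 + 9/(2*R) (X(R) = 18 + 9/(R + R) = 18 + 9/((2*R)) = 18 + 9*(1/(2*R)) = 18 + 9/(2*R))
8164/o(c) + X(134)/35369 = 8164/(((½)*(-47 - 178)/(-178))) + (18 + (9/2)/134)/35369 = 8164/(((½)*(-1/178)*(-225))) + (18 + (9/2)*(1/134))*(1/35369) = 8164/(225/356) + (18 + 9/268)*(1/35369) = 8164*(356/225) + (4833/268)*(1/35369) = 2906384/225 + 4833/9478892 = 27549301133953/2132750700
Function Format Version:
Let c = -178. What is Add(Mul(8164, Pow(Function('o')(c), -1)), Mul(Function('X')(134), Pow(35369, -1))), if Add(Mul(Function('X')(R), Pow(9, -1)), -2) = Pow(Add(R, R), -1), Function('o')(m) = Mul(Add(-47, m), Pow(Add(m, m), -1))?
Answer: Rational(27549301133953, 2132750700) ≈ 12917.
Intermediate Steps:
Function('o')(m) = Mul(Rational(1, 2), Pow(m, -1), Add(-47, m)) (Function('o')(m) = Mul(Add(-47, m), Pow(Mul(2, m), -1)) = Mul(Add(-47, m), Mul(Rational(1, 2), Pow(m, -1))) = Mul(Rational(1, 2), Pow(m, -1), Add(-47, m)))
Function('X')(R) = Add(18, Mul(Rational(9, 2), Pow(R, -1))) (Function('X')(R) = Add(18, Mul(9, Pow(Add(R, R), -1))) = Add(18, Mul(9, Pow(Mul(2, R), -1))) = Add(18, Mul(9, Mul(Rational(1, 2), Pow(R, -1)))) = Add(18, Mul(Rational(9, 2), Pow(R, -1))))
Add(Mul(8164, Pow(Function('o')(c), -1)), Mul(Function('X')(134), Pow(35369, -1))) = Add(Mul(8164, Pow(Mul(Rational(1, 2), Pow(-178, -1), Add(-47, -178)), -1)), Mul(Add(18, Mul(Rational(9, 2), Pow(134, -1))), Pow(35369, -1))) = Add(Mul(8164, Pow(Mul(Rational(1, 2), Rational(-1, 178), -225), -1)), Mul(Add(18, Mul(Rational(9, 2), Rational(1, 134))), Rational(1, 35369))) = Add(Mul(8164, Pow(Rational(225, 356), -1)), Mul(Add(18, Rational(9, 268)), Rational(1, 35369))) = Add(Mul(8164, Rational(356, 225)), Mul(Rational(4833, 268), Rational(1, 35369))) = Add(Rational(2906384, 225), Rational(4833, 9478892)) = Rational(27549301133953, 2132750700)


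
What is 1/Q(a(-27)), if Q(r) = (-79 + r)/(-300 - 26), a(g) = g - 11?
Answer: 326/117 ≈ 2.7863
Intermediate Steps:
a(g) = -11 + g
Q(r) = 79/326 - r/326 (Q(r) = (-79 + r)/(-326) = (-79 + r)*(-1/326) = 79/326 - r/326)
1/Q(a(-27)) = 1/(79/326 - (-11 - 27)/326) = 1/(79/326 - 1/326*(-38)) = 1/(79/326 + 19/163) = 1/(117/326) = 326/117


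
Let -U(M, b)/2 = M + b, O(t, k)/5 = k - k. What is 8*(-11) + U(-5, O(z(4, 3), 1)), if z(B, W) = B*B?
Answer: -78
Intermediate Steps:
z(B, W) = B²
O(t, k) = 0 (O(t, k) = 5*(k - k) = 5*0 = 0)
U(M, b) = -2*M - 2*b (U(M, b) = -2*(M + b) = -2*M - 2*b)
8*(-11) + U(-5, O(z(4, 3), 1)) = 8*(-11) + (-2*(-5) - 2*0) = -88 + (10 + 0) = -88 + 10 = -78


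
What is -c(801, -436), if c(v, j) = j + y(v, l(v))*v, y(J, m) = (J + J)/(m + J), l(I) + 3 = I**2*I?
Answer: 74689743854/171307733 ≈ 436.00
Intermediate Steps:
l(I) = -3 + I**3 (l(I) = -3 + I**2*I = -3 + I**3)
y(J, m) = 2*J/(J + m) (y(J, m) = (2*J)/(J + m) = 2*J/(J + m))
c(v, j) = j + 2*v**2/(-3 + v + v**3) (c(v, j) = j + (2*v/(v + (-3 + v**3)))*v = j + (2*v/(-3 + v + v**3))*v = j + 2*v**2/(-3 + v + v**3))
-c(801, -436) = -(2*801**2 - 436*(-3 + 801 + 801**3))/(-3 + 801 + 801**3) = -(2*641601 - 436*(-3 + 801 + 513922401))/(-3 + 801 + 513922401) = -(1283202 - 436*513923199)/513923199 = -(1283202 - 224070514764)/513923199 = -(-224069231562)/513923199 = -1*(-74689743854/171307733) = 74689743854/171307733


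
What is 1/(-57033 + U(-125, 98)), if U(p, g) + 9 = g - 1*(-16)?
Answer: -1/56928 ≈ -1.7566e-5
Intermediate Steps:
U(p, g) = 7 + g (U(p, g) = -9 + (g - 1*(-16)) = -9 + (g + 16) = -9 + (16 + g) = 7 + g)
1/(-57033 + U(-125, 98)) = 1/(-57033 + (7 + 98)) = 1/(-57033 + 105) = 1/(-56928) = -1/56928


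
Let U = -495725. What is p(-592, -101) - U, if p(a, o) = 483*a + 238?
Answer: 210027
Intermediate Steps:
p(a, o) = 238 + 483*a
p(-592, -101) - U = (238 + 483*(-592)) - 1*(-495725) = (238 - 285936) + 495725 = -285698 + 495725 = 210027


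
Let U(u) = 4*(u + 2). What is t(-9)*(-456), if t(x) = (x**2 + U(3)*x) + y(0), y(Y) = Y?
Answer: 45144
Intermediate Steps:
U(u) = 8 + 4*u (U(u) = 4*(2 + u) = 8 + 4*u)
t(x) = x**2 + 20*x (t(x) = (x**2 + (8 + 4*3)*x) + 0 = (x**2 + (8 + 12)*x) + 0 = (x**2 + 20*x) + 0 = x**2 + 20*x)
t(-9)*(-456) = -9*(20 - 9)*(-456) = -9*11*(-456) = -99*(-456) = 45144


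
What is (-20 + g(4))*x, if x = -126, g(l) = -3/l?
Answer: 5229/2 ≈ 2614.5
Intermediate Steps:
(-20 + g(4))*x = (-20 - 3/4)*(-126) = -83/4*(-126) = 5229/2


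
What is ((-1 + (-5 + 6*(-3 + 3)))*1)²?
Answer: 36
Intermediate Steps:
((-1 + (-5 + 6*(-3 + 3)))*1)² = ((-1 + (-5 + 6*0))*1)² = ((-1 + (-5 + 0))*1)² = ((-1 - 5)*1)² = (-6*1)² = (-6)² = 36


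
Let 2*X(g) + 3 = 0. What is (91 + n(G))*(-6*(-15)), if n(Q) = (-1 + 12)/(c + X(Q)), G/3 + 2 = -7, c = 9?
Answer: 8322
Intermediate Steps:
X(g) = -3/2 (X(g) = -3/2 + (½)*0 = -3/2 + 0 = -3/2)
G = -27 (G = -6 + 3*(-7) = -6 - 21 = -27)
n(Q) = 22/15 (n(Q) = (-1 + 12)/(9 - 3/2) = 11/(15/2) = 11*(2/15) = 22/15)
(91 + n(G))*(-6*(-15)) = (91 + 22/15)*(-6*(-15)) = (1387/15)*90 = 8322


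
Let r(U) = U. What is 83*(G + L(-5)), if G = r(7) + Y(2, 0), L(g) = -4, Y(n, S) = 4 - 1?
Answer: 498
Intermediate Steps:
Y(n, S) = 3
G = 10 (G = 7 + 3 = 10)
83*(G + L(-5)) = 83*(10 - 4) = 83*6 = 498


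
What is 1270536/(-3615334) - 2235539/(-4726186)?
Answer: 1038715349665/8543370468062 ≈ 0.12158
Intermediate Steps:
1270536/(-3615334) - 2235539/(-4726186) = 1270536*(-1/3615334) - 2235539*(-1/4726186) = -635268/1807667 + 2235539/4726186 = 1038715349665/8543370468062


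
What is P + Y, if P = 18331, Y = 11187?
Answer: 29518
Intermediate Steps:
P + Y = 18331 + 11187 = 29518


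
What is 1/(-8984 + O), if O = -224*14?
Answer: -1/12120 ≈ -8.2508e-5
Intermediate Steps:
O = -3136
1/(-8984 + O) = 1/(-8984 - 3136) = 1/(-12120) = -1/12120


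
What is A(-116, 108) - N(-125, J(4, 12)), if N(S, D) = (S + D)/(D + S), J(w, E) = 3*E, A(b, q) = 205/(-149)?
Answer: -354/149 ≈ -2.3758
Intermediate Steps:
A(b, q) = -205/149 (A(b, q) = 205*(-1/149) = -205/149)
N(S, D) = 1 (N(S, D) = (D + S)/(D + S) = 1)
A(-116, 108) - N(-125, J(4, 12)) = -205/149 - 1*1 = -205/149 - 1 = -354/149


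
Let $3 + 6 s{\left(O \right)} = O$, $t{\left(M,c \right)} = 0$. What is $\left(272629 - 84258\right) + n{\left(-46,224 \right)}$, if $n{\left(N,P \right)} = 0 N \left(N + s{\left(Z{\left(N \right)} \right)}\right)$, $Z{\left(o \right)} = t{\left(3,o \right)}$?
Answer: $188371$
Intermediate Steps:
$Z{\left(o \right)} = 0$
$s{\left(O \right)} = - \frac{1}{2} + \frac{O}{6}$
$n{\left(N,P \right)} = 0$ ($n{\left(N,P \right)} = 0 N \left(N + \left(- \frac{1}{2} + \frac{1}{6} \cdot 0\right)\right) = 0 \left(N + \left(- \frac{1}{2} + 0\right)\right) = 0 \left(N - \frac{1}{2}\right) = 0 \left(- \frac{1}{2} + N\right) = 0$)
$\left(272629 - 84258\right) + n{\left(-46,224 \right)} = \left(272629 - 84258\right) + 0 = 188371 + 0 = 188371$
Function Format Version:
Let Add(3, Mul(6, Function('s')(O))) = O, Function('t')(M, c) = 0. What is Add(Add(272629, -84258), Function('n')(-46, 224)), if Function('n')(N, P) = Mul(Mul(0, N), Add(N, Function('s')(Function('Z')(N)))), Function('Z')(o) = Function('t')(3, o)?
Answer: 188371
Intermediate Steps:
Function('Z')(o) = 0
Function('s')(O) = Add(Rational(-1, 2), Mul(Rational(1, 6), O))
Function('n')(N, P) = 0 (Function('n')(N, P) = Mul(Mul(0, N), Add(N, Add(Rational(-1, 2), Mul(Rational(1, 6), 0)))) = Mul(0, Add(N, Add(Rational(-1, 2), 0))) = Mul(0, Add(N, Rational(-1, 2))) = Mul(0, Add(Rational(-1, 2), N)) = 0)
Add(Add(272629, -84258), Function('n')(-46, 224)) = Add(Add(272629, -84258), 0) = Add(188371, 0) = 188371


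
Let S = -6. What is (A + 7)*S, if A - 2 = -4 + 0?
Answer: -30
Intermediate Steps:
A = -2 (A = 2 + (-4 + 0) = 2 - 4 = -2)
(A + 7)*S = (-2 + 7)*(-6) = 5*(-6) = -30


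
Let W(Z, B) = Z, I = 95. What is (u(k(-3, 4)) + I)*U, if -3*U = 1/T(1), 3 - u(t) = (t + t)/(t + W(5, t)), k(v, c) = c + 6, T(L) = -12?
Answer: 145/54 ≈ 2.6852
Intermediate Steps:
k(v, c) = 6 + c
u(t) = 3 - 2*t/(5 + t) (u(t) = 3 - (t + t)/(t + 5) = 3 - 2*t/(5 + t))
U = 1/36 (U = -1/3/(-12) = -1/3*(-1/12) = 1/36 ≈ 0.027778)
(u(k(-3, 4)) + I)*U = ((15 + (6 + 4))/(5 + (6 + 4)) + 95)*(1/36) = ((15 + 10)/(5 + 10) + 95)*(1/36) = (25/15 + 95)*(1/36) = ((1/15)*25 + 95)*(1/36) = (5/3 + 95)*(1/36) = (290/3)*(1/36) = 145/54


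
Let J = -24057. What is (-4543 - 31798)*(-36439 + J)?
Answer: 2198485136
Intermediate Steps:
(-4543 - 31798)*(-36439 + J) = (-4543 - 31798)*(-36439 - 24057) = -36341*(-60496) = 2198485136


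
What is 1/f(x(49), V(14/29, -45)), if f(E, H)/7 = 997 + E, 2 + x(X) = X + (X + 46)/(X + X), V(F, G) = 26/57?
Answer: 14/102407 ≈ 0.00013671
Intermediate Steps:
V(F, G) = 26/57 (V(F, G) = 26*(1/57) = 26/57)
x(X) = -2 + X + (46 + X)/(2*X) (x(X) = -2 + (X + (X + 46)/(X + X)) = -2 + (X + (46 + X)/((2*X))) = -2 + (X + (46 + X)*(1/(2*X))) = -2 + (X + (46 + X)/(2*X)) = -2 + X + (46 + X)/(2*X))
f(E, H) = 6979 + 7*E (f(E, H) = 7*(997 + E) = 6979 + 7*E)
1/f(x(49), V(14/29, -45)) = 1/(6979 + 7*(-3/2 + 49 + 23/49)) = 1/(6979 + 7*(4701/98)) = 1/(6979 + 4701/14) = 1/(102407/14) = 14/102407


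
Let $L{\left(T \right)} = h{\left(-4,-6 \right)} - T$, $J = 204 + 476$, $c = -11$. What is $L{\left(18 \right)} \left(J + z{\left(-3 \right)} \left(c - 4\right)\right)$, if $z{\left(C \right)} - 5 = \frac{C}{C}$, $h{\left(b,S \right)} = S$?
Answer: $-14160$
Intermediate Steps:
$z{\left(C \right)} = 6$ ($z{\left(C \right)} = 5 + \frac{C}{C} = 5 + 1 = 6$)
$J = 680$
$L{\left(T \right)} = -6 - T$
$L{\left(18 \right)} \left(J + z{\left(-3 \right)} \left(c - 4\right)\right) = \left(-6 - 18\right) \left(680 + 6 \left(-11 - 4\right)\right) = \left(-6 - 18\right) \left(680 + 6 \left(-15\right)\right) = - 24 \left(680 - 90\right) = \left(-24\right) 590 = -14160$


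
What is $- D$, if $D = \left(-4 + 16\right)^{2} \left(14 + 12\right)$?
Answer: $-3744$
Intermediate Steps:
$D = 3744$ ($D = 12^{2} \cdot 26 = 144 \cdot 26 = 3744$)
$- D = \left(-1\right) 3744 = -3744$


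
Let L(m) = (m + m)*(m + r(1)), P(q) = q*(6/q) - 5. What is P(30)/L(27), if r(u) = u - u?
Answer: 1/1458 ≈ 0.00068587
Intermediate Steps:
r(u) = 0
P(q) = 1 (P(q) = 6 - 5 = 1)
L(m) = 2*m² (L(m) = (m + m)*(m + 0) = (2*m)*m = 2*m²)
P(30)/L(27) = 1/(2*27²) = 1/(2*729) = 1/1458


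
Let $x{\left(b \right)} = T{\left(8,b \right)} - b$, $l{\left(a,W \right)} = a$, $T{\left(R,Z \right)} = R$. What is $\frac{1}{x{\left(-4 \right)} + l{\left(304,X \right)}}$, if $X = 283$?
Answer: $\frac{1}{316} \approx 0.0031646$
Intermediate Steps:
$x{\left(b \right)} = 8 - b$
$\frac{1}{x{\left(-4 \right)} + l{\left(304,X \right)}} = \frac{1}{\left(8 - -4\right) + 304} = \frac{1}{\left(8 + 4\right) + 304} = \frac{1}{12 + 304} = \frac{1}{316}$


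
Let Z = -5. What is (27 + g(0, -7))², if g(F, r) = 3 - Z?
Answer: 1225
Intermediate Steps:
g(F, r) = 8 (g(F, r) = 3 - 1*(-5) = 3 + 5 = 8)
(27 + g(0, -7))² = (27 + 8)² = 35² = 1225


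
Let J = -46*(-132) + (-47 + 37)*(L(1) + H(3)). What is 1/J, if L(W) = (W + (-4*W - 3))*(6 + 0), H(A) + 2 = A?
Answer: 1/6422 ≈ 0.00015571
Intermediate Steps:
H(A) = -2 + A
L(W) = -18 - 18*W (L(W) = (W + (-3 - 4*W))*6 = (-3 - 3*W)*6 = -18 - 18*W)
J = 6422 (J = -46*(-132) + (-47 + 37)*((-18 - 18*1) + (-2 + 3)) = 6072 - 10*((-18 - 18) + 1) = 6072 - 10*(-36 + 1) = 6072 - 10*(-35) = 6072 + 350 = 6422)
1/J = 1/6422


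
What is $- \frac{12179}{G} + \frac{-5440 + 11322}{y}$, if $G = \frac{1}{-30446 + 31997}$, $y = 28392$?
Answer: $- \frac{268157170343}{14196} \approx -1.889 \cdot 10^{7}$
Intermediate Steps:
$G = \frac{1}{1551} \approx 0.00064475$
$- \frac{12179}{G} + \frac{-5440 + 11322}{y} = - 12179 \frac{1}{\frac{1}{1551}} + \frac{-5440 + 11322}{28392} = \left(-12179\right) 1551 + 5882 \cdot \frac{1}{28392} = -18889629 + \frac{2941}{14196} = - \frac{268157170343}{14196}$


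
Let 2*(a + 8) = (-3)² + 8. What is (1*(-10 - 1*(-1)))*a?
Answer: -9/2 ≈ -4.5000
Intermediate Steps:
a = ½ (a = -8 + ((-3)² + 8)/2 = -8 + (9 + 8)/2 = -8 + (½)*17 = -8 + 17/2 = ½ ≈ 0.50000)
(1*(-10 - 1*(-1)))*a = (1*(-10 - 1*(-1)))*(½) = (1*(-10 + 1))*(½) = (1*(-9))*(½) = -9*½ = -9/2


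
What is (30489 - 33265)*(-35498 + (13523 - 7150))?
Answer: 80851000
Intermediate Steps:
(30489 - 33265)*(-35498 + (13523 - 7150)) = -2776*(-35498 + 6373) = -2776*(-29125) = 80851000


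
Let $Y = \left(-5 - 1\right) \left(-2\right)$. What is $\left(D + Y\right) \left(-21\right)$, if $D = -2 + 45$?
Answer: $-1155$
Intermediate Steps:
$D = 43$
$Y = 12$ ($Y = \left(-6\right) \left(-2\right) = 12$)
$\left(D + Y\right) \left(-21\right) = \left(43 + 12\right) \left(-21\right) = 55 \left(-21\right) = -1155$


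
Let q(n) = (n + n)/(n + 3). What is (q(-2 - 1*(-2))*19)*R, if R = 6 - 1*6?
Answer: 0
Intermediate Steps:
R = 0 (R = 6 - 6 = 0)
q(n) = 2*n/(3 + n) (q(n) = (2*n)/(3 + n) = 2*n/(3 + n))
(q(-2 - 1*(-2))*19)*R = ((2*(-2 - 1*(-2))/(3 + (-2 - 1*(-2))))*19)*0 = ((2*(-2 + 2)/(3 + (-2 + 2)))*19)*0 = ((2*0/(3 + 0))*19)*0 = ((2*0/3)*19)*0 = ((2*0*(⅓))*19)*0 = (0*19)*0 = 0*0 = 0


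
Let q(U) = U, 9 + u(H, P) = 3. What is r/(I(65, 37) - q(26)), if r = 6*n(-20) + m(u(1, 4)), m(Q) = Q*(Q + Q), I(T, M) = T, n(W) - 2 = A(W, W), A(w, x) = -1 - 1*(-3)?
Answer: 32/13 ≈ 2.4615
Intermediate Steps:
u(H, P) = -6 (u(H, P) = -9 + 3 = -6)
A(w, x) = 2 (A(w, x) = -1 + 3 = 2)
n(W) = 4 (n(W) = 2 + 2 = 4)
m(Q) = 2*Q**2 (m(Q) = Q*(2*Q) = 2*Q**2)
r = 96 (r = 6*4 + 2*(-6)**2 = 24 + 2*36 = 24 + 72 = 96)
r/(I(65, 37) - q(26)) = 96/(65 - 1*26) = 96/(65 - 26) = 96/39 = 96*(1/39) = 32/13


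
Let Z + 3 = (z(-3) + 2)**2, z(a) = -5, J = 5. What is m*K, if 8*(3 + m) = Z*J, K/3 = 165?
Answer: 1485/4 ≈ 371.25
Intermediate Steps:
K = 495 (K = 3*165 = 495)
Z = 6 (Z = -3 + (-5 + 2)**2 = -3 + (-3)**2 = -3 + 9 = 6)
m = 3/4 (m = -3 + (6*5)/8 = -3 + (1/8)*30 = -3 + 15/4 = 3/4 ≈ 0.75000)
m*K = (3/4)*495 = 1485/4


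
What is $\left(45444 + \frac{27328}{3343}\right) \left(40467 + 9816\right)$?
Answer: $\frac{7640331893460}{3343} \approx 2.2855 \cdot 10^{9}$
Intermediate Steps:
$\left(45444 + \frac{27328}{3343}\right) \left(40467 + 9816\right) = \left(45444 + 27328 \cdot \frac{1}{3343}\right) 50283 = \left(45444 + \frac{27328}{3343}\right) 50283 = \frac{151946620}{3343} \cdot 50283 = \frac{7640331893460}{3343}$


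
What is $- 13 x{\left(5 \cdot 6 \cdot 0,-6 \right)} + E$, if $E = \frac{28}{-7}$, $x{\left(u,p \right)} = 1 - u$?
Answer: $-17$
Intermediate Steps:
$E = -4$ ($E = 28 \left(- \frac{1}{7}\right) = -4$)
$- 13 x{\left(5 \cdot 6 \cdot 0,-6 \right)} + E = - 13 \left(1 - 5 \cdot 6 \cdot 0\right) - 4 = - 13 \left(1 - 30 \cdot 0\right) - 4 = - 13 \left(1 - 0\right) - 4 = - 13 \left(1 + 0\right) - 4 = \left(-13\right) 1 - 4 = -13 - 4 = -17$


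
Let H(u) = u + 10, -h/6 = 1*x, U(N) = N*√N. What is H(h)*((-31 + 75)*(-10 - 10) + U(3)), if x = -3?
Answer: -24640 + 84*√3 ≈ -24495.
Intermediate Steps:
U(N) = N^(3/2)
h = 18 (h = -6*(-3) = 18)
H(u) = 10 + u
H(h)*((-31 + 75)*(-10 - 10) + U(3)) = (10 + 18)*((-31 + 75)*(-10 - 10) + 3^(3/2)) = 28*(44*(-20) + 3*√3) = 28*(-880 + 3*√3) = -24640 + 84*√3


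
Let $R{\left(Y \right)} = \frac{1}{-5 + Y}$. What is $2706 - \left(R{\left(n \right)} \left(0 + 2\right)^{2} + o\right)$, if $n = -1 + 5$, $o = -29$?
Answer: $2739$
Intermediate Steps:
$n = 4$
$2706 - \left(R{\left(n \right)} \left(0 + 2\right)^{2} + o\right) = 2706 - \left(\frac{\left(0 + 2\right)^{2}}{-5 + 4} - 29\right) = 2706 - \left(\frac{2^{2}}{-1} - 29\right) = 2706 - \left(\left(-1\right) 4 - 29\right) = 2706 - \left(-4 - 29\right) = 2706 - -33 = 2706 + 33 = 2739$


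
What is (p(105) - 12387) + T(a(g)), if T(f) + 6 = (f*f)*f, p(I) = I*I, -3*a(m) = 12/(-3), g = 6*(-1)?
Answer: -36872/27 ≈ -1365.6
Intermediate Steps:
g = -6
a(m) = 4/3 (a(m) = -4/(-3) = -4*(-1)/3 = -⅓*(-4) = 4/3)
p(I) = I²
T(f) = -6 + f³ (T(f) = -6 + (f*f)*f = -6 + f²*f = -6 + f³)
(p(105) - 12387) + T(a(g)) = (105² - 12387) + (-6 + (4/3)³) = (11025 - 12387) + (-6 + 64/27) = -1362 - 98/27 = -36872/27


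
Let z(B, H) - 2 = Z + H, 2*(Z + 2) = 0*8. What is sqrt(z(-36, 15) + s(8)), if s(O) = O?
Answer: sqrt(23) ≈ 4.7958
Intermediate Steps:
Z = -2 (Z = -2 + (0*8)/2 = -2 + (1/2)*0 = -2 + 0 = -2)
z(B, H) = H (z(B, H) = 2 + (-2 + H) = H)
sqrt(z(-36, 15) + s(8)) = sqrt(15 + 8) = sqrt(23)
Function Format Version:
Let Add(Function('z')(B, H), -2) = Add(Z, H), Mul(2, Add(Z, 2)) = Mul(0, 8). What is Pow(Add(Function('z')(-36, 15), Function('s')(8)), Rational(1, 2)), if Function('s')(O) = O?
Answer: Pow(23, Rational(1, 2)) ≈ 4.7958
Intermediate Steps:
Z = -2 (Z = Add(-2, Mul(Rational(1, 2), Mul(0, 8))) = Add(-2, Mul(Rational(1, 2), 0)) = Add(-2, 0) = -2)
Function('z')(B, H) = H (Function('z')(B, H) = Add(2, Add(-2, H)) = H)
Pow(Add(Function('z')(-36, 15), Function('s')(8)), Rational(1, 2)) = Pow(Add(15, 8), Rational(1, 2)) = Pow(23, Rational(1, 2))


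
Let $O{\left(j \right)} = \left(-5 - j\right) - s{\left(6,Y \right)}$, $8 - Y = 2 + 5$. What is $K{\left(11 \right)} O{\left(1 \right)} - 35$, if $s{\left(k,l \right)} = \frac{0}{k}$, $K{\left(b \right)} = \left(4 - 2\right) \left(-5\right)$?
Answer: $25$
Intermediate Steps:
$Y = 1$ ($Y = 8 - \left(2 + 5\right) = 8 - 7 = 1$)
$K{\left(b \right)} = -10$ ($K{\left(b \right)} = 2 \left(-5\right) = -10$)
$s{\left(k,l \right)} = 0$
$O{\left(j \right)} = -5 - j$ ($O{\left(j \right)} = \left(-5 - j\right) - 0 = \left(-5 - j\right) + 0 = -5 - j$)
$K{\left(11 \right)} O{\left(1 \right)} - 35 = - 10 \left(-5 - 1\right) - 35 = \left(-10\right) \left(-6\right) - 35 = 60 - 35 = 25$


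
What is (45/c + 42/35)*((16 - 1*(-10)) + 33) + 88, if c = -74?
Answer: 45481/370 ≈ 122.92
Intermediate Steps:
(45/c + 42/35)*((16 - 1*(-10)) + 33) + 88 = (45/(-74) + 42/35)*((16 - 1*(-10)) + 33) + 88 = (45*(-1/74) + 42*(1/35))*((16 + 10) + 33) + 88 = (-45/74 + 6/5)*(26 + 33) + 88 = (219/370)*59 + 88 = 12921/370 + 88 = 45481/370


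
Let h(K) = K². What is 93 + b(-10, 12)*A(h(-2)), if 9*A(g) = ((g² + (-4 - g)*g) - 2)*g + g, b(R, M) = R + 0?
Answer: 1517/9 ≈ 168.56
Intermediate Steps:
b(R, M) = R
A(g) = g/9 + g*(-2 + g² + g*(-4 - g))/9 (A(g) = (((g² + (-4 - g)*g) - 2)*g + g)/9 = (((g² + g*(-4 - g)) - 2)*g + g)/9 = ((-2 + g² + g*(-4 - g))*g + g)/9 = (g*(-2 + g² + g*(-4 - g)) + g)/9 = (g + g*(-2 + g² + g*(-4 - g)))/9 = g/9 + g*(-2 + g² + g*(-4 - g))/9)
93 + b(-10, 12)*A(h(-2)) = 93 - (-10)*(-2)²*(1 + 4*(-2)²)/9 = 93 - (-10)*4*(1 + 4*4)/9 = 93 - (-10)*4*(1 + 16)/9 = 93 - (-10)*4*17/9 = 93 - 10*(-68/9) = 93 + 680/9 = 1517/9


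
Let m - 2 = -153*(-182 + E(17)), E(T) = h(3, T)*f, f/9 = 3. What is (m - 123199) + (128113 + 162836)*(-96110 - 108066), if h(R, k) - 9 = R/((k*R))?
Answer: -59404935797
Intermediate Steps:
f = 27 (f = 9*3 = 27)
h(R, k) = 9 + 1/k (h(R, k) = 9 + R/((k*R)) = 9 + R/((R*k)) = 9 + R*(1/(R*k)) = 9 + 1/k)
E(T) = 243 + 27/T (E(T) = (9 + 1/T)*27 = 243 + 27/T)
m = -9574 (m = 2 - 153*(-182 + (243 + 27/17)) = 2 - 153*(-182 + 4158/17) = 2 - 153*1064/17 = 2 - 9576 = -9574)
(m - 123199) + (128113 + 162836)*(-96110 - 108066) = (-9574 - 123199) + (128113 + 162836)*(-96110 - 108066) = -132773 + 290949*(-204176) = -132773 - 59404803024 = -59404935797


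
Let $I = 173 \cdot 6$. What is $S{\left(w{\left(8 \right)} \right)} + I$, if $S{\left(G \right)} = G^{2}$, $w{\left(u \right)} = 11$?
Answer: $1159$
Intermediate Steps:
$I = 1038$
$S{\left(w{\left(8 \right)} \right)} + I = 11^{2} + 1038 = 121 + 1038 = 1159$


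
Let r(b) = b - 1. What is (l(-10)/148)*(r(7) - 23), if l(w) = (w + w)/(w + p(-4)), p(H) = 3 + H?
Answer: -85/407 ≈ -0.20885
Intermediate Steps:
l(w) = 2*w/(-1 + w) (l(w) = (w + w)/(w + (3 - 4)) = (2*w)/(w - 1) = (2*w)/(-1 + w) = 2*w/(-1 + w))
r(b) = -1 + b
(l(-10)/148)*(r(7) - 23) = ((2*(-10)/(-1 - 10))/148)*((-1 + 7) - 23) = ((2*(-10)/(-11))*(1/148))*(6 - 23) = ((2*(-10)*(-1/11))*(1/148))*(-17) = ((20/11)*(1/148))*(-17) = (5/407)*(-17) = -85/407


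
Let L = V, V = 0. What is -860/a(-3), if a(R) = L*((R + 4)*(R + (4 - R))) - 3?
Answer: 860/3 ≈ 286.67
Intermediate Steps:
L = 0
a(R) = -3 (a(R) = 0*((R + 4)*(R + (4 - R))) - 3 = 0*((4 + R)*4) - 3 = 0*(16 + 4*R) - 3 = 0 - 3 = -3)
-860/a(-3) = -860/(-3) = -860*(-⅓) = 860/3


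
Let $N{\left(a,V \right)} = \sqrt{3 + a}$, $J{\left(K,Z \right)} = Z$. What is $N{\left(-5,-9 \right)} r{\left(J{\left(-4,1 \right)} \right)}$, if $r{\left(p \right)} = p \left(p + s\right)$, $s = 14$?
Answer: $15 i \sqrt{2} \approx 21.213 i$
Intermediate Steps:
$r{\left(p \right)} = p \left(14 + p\right)$ ($r{\left(p \right)} = p \left(p + 14\right) = p \left(14 + p\right)$)
$N{\left(-5,-9 \right)} r{\left(J{\left(-4,1 \right)} \right)} = \sqrt{3 - 5} \cdot 1 \left(14 + 1\right) = \sqrt{-2} \cdot 1 \cdot 15 = i \sqrt{2} \cdot 15 = 15 i \sqrt{2}$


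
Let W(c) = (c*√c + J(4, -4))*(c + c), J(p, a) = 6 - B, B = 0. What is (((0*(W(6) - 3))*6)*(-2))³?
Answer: 0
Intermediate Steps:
J(p, a) = 6 (J(p, a) = 6 - 1*0 = 6 + 0 = 6)
W(c) = 2*c*(6 + c^(3/2)) (W(c) = (c*√c + 6)*(c + c) = (c^(3/2) + 6)*(2*c) = (6 + c^(3/2))*(2*c) = 2*c*(6 + c^(3/2)))
(((0*(W(6) - 3))*6)*(-2))³ = (((0*((2*6^(5/2) + 12*6) - 3))*6)*(-2))³ = (((0*((2*(36*√6) + 72) - 3))*6)*(-2))³ = (((0*((72*√6 + 72) - 3))*6)*(-2))³ = (((0*((72 + 72*√6) - 3))*6)*(-2))³ = (((0*(69 + 72*√6))*6)*(-2))³ = ((0*6)*(-2))³ = (0*(-2))³ = 0³ = 0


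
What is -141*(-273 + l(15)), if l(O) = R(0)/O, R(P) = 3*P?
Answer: 38493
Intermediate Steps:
l(O) = 0 (l(O) = (3*0)/O = 0/O = 0)
-141*(-273 + l(15)) = -141*(-273 + 0) = -141*(-273) = 38493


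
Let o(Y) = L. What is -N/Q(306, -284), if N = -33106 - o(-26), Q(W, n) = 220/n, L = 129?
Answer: -471937/11 ≈ -42903.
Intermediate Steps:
o(Y) = 129
N = -33235 (N = -33106 - 1*129 = -33106 - 129 = -33235)
-N/Q(306, -284) = -(-33235)/(220/(-284)) = -(-33235)/(220*(-1/284)) = -(-33235)/(-55/71) = -(-33235)*(-71)/55 = -1*471937/11 = -471937/11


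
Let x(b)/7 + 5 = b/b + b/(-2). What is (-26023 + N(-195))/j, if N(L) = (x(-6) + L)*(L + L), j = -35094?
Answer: -52757/35094 ≈ -1.5033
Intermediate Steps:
x(b) = -28 - 7*b/2 (x(b) = -35 + 7*(b/b + b/(-2)) = -35 + 7*(1 + b*(-1/2)) = -35 + 7*(1 - b/2) = -35 + (7 - 7*b/2) = -28 - 7*b/2)
N(L) = 2*L*(-7 + L) (N(L) = ((-28 - 7/2*(-6)) + L)*(L + L) = ((-28 + 21) + L)*(2*L) = (-7 + L)*(2*L) = 2*L*(-7 + L))
(-26023 + N(-195))/j = (-26023 + 2*(-195)*(-7 - 195))/(-35094) = (-26023 + 2*(-195)*(-202))*(-1/35094) = (-26023 + 78780)*(-1/35094) = 52757*(-1/35094) = -52757/35094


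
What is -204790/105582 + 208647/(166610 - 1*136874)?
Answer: 885540673/174421464 ≈ 5.0770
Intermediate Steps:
-204790/105582 + 208647/(166610 - 1*136874) = -204790*1/105582 + 208647/(166610 - 136874) = -102395/52791 + 208647/29736 = -102395/52791 + 208647*(1/29736) = -102395/52791 + 23183/3304 = 885540673/174421464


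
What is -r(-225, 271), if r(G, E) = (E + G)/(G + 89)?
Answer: 23/68 ≈ 0.33824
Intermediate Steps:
r(G, E) = (E + G)/(89 + G)
-r(-225, 271) = -(271 - 225)/(89 - 225) = -46/(-136) = -(-1)*46/136 = -1*(-23/68) = 23/68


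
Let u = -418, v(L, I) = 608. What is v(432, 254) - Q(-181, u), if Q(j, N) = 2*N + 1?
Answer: 1443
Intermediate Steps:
Q(j, N) = 1 + 2*N
v(432, 254) - Q(-181, u) = 608 - (1 + 2*(-418)) = 608 - (1 - 836) = 608 - 1*(-835) = 608 + 835 = 1443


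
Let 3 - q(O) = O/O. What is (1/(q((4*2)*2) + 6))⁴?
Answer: 1/4096 ≈ 0.00024414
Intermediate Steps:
q(O) = 2 (q(O) = 3 - O/O = 3 - 1*1 = 3 - 1 = 2)
(1/(q((4*2)*2) + 6))⁴ = (1/(2 + 6))⁴ = (1/8)⁴ = (⅛)⁴ = 1/4096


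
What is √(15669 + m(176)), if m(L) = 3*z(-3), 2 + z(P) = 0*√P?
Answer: √15663 ≈ 125.15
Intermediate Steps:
z(P) = -2 (z(P) = -2 + 0*√P = -2 + 0 = -2)
m(L) = -6 (m(L) = 3*(-2) = -6)
√(15669 + m(176)) = √(15669 - 6) = √15663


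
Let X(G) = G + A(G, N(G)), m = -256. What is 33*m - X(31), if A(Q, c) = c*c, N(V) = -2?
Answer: -8483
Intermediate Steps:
A(Q, c) = c**2
X(G) = 4 + G (X(G) = G + (-2)**2 = G + 4 = 4 + G)
33*m - X(31) = 33*(-256) - (4 + 31) = -8448 - 1*35 = -8448 - 35 = -8483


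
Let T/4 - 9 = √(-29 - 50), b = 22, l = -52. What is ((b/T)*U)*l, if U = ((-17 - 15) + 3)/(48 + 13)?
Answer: 37323/4880 - 4147*I*√79/4880 ≈ 7.6482 - 7.5531*I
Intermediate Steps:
T = 36 + 4*I*√79 (T = 36 + 4*√(-29 - 50) = 36 + 4*√(-79) = 36 + 4*(I*√79) = 36 + 4*I*√79 ≈ 36.0 + 35.553*I)
U = -29/61 (U = (-32 + 3)/61 = -29*1/61 = -29/61 ≈ -0.47541)
((b/T)*U)*l = ((22/(36 + 4*I*√79))*(-29/61))*(-52) = -638/(61*(36 + 4*I*√79))*(-52) = 33176/(61*(36 + 4*I*√79))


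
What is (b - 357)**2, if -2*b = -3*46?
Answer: 82944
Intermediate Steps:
b = 69 (b = -(-3)*46/2 = -1/2*(-138) = 69)
(b - 357)**2 = (69 - 357)**2 = (-288)**2 = 82944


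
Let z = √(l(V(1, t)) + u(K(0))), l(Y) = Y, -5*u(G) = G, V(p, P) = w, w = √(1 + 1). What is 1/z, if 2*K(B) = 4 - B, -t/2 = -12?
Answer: √5/√(-2 + 5*√2) ≈ 0.99297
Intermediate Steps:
w = √2 ≈ 1.4142
t = 24 (t = -2*(-12) = 24)
K(B) = 2 - B/2 (K(B) = (4 - B)/2 = 2 - B/2)
V(p, P) = √2
u(G) = -G/5
z = √(-⅖ + √2) (z = √(√2 - (2 - ½*0)/5) = √(√2 - (2 + 0)/5) = √(√2 - ⅕*2) = √(√2 - ⅖) = √(-⅖ + √2) ≈ 1.0071)
1/z = 1/(√(-10 + 25*√2)/5) = 5/√(-10 + 25*√2)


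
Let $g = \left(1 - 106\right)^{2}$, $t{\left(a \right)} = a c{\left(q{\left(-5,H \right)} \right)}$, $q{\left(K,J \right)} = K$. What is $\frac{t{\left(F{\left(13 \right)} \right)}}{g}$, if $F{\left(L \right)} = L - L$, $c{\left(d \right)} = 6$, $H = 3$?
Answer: $0$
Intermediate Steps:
$F{\left(L \right)} = 0$
$t{\left(a \right)} = 6 a$ ($t{\left(a \right)} = a 6 = 6 a$)
$g = 11025$ ($g = \left(-105\right)^{2} = 11025$)
$\frac{t{\left(F{\left(13 \right)} \right)}}{g} = \frac{6 \cdot 0}{11025} = 0 \cdot \frac{1}{11025} = 0$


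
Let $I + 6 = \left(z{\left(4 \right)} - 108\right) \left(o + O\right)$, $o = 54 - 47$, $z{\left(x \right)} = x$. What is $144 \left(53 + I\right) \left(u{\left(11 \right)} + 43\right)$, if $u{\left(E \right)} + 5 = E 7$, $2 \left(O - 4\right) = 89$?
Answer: $-94806000$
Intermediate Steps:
$O = \frac{97}{2}$ ($O = 4 + \frac{1}{2} \cdot 89 = 4 + \frac{89}{2} = \frac{97}{2} \approx 48.5$)
$o = 7$ ($o = 54 - 47 = 7$)
$u{\left(E \right)} = -5 + 7 E$ ($u{\left(E \right)} = -5 + E 7 = -5 + 7 E$)
$I = -5778$ ($I = -6 + \left(4 - 108\right) \left(7 + \frac{97}{2}\right) = -6 - 5772 = -5778$)
$144 \left(53 + I\right) \left(u{\left(11 \right)} + 43\right) = 144 \left(53 - 5778\right) \left(\left(-5 + 7 \cdot 11\right) + 43\right) = 144 \left(- 5725 \left(\left(-5 + 77\right) + 43\right)\right) = 144 \left(- 5725 \left(72 + 43\right)\right) = 144 \left(\left(-5725\right) 115\right) = 144 \left(-658375\right) = -94806000$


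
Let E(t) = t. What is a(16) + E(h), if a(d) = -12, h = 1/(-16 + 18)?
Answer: -23/2 ≈ -11.500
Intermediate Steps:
h = ½ (h = 1/2 = ½ ≈ 0.50000)
a(16) + E(h) = -12 + ½ = -23/2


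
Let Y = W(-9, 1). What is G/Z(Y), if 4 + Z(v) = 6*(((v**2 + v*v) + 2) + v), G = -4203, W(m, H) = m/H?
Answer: -4203/926 ≈ -4.5389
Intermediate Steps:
Y = -9 (Y = -9/1 = -9*1 = -9)
Z(v) = 8 + 6*v + 12*v**2 (Z(v) = -4 + 6*(((v**2 + v*v) + 2) + v) = -4 + 6*(((v**2 + v**2) + 2) + v) = -4 + 6*((2*v**2 + 2) + v) = -4 + 6*((2 + 2*v**2) + v) = -4 + 6*(2 + v + 2*v**2) = -4 + (12 + 6*v + 12*v**2) = 8 + 6*v + 12*v**2)
G/Z(Y) = -4203/(8 + 6*(-9) + 12*(-9)**2) = -4203/(8 - 54 + 12*81) = -4203/(8 - 54 + 972) = -4203/926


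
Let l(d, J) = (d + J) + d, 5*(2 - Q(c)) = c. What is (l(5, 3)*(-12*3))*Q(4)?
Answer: -2808/5 ≈ -561.60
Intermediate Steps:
Q(c) = 2 - c/5
l(d, J) = J + 2*d (l(d, J) = (J + d) + d = J + 2*d)
(l(5, 3)*(-12*3))*Q(4) = ((3 + 2*5)*(-12*3))*(2 - ⅕*4) = ((3 + 10)*(-36))*(2 - ⅘) = (13*(-36))*(6/5) = -468*6/5 = -2808/5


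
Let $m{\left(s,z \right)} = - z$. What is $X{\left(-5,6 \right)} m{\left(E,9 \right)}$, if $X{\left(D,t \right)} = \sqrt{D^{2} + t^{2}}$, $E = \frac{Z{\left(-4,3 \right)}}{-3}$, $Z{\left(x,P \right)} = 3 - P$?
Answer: $- 9 \sqrt{61} \approx -70.292$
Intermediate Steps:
$E = 0$ ($E = \frac{3 - 3}{-3} = \left(3 - 3\right) \left(- \frac{1}{3}\right) = 0 \left(- \frac{1}{3}\right) = 0$)
$X{\left(-5,6 \right)} m{\left(E,9 \right)} = \sqrt{\left(-5\right)^{2} + 6^{2}} \left(\left(-1\right) 9\right) = \sqrt{25 + 36} \left(-9\right) = \sqrt{61} \left(-9\right) = - 9 \sqrt{61}$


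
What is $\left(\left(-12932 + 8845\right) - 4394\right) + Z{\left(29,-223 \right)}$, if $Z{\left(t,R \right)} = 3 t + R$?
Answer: $-8617$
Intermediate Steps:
$Z{\left(t,R \right)} = R + 3 t$
$\left(\left(-12932 + 8845\right) - 4394\right) + Z{\left(29,-223 \right)} = \left(\left(-12932 + 8845\right) - 4394\right) + \left(-223 + 3 \cdot 29\right) = \left(-4087 - 4394\right) + \left(-223 + 87\right) = -8481 - 136 = -8617$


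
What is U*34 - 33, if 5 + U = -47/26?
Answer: -3438/13 ≈ -264.46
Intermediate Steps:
U = -177/26 (U = -5 - 47/26 = -177/26 ≈ -6.8077)
U*34 - 33 = -177/26*34 - 33 = -3009/13 - 33 = -3438/13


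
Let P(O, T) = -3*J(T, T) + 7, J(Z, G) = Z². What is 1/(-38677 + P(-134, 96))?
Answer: -1/66318 ≈ -1.5079e-5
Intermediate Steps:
P(O, T) = 7 - 3*T² (P(O, T) = -3*T² + 7 = 7 - 3*T²)
1/(-38677 + P(-134, 96)) = 1/(-38677 + (7 - 3*96²)) = 1/(-38677 + (7 - 3*9216)) = 1/(-38677 + (7 - 27648)) = 1/(-38677 - 27641) = 1/(-66318) = -1/66318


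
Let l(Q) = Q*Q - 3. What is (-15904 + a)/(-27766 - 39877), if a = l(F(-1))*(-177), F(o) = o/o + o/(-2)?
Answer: 63085/270572 ≈ 0.23315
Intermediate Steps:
F(o) = 1 - o/2 (F(o) = 1 + o*(-½) = 1 - o/2)
l(Q) = -3 + Q² (l(Q) = Q² - 3 = -3 + Q²)
a = 531/4 (a = (-3 + (1 - ½*(-1))²)*(-177) = (-3 + (1 + ½)²)*(-177) = (-3 + (3/2)²)*(-177) = (-3 + 9/4)*(-177) = -¾*(-177) = 531/4 ≈ 132.75)
(-15904 + a)/(-27766 - 39877) = (-15904 + 531/4)/(-27766 - 39877) = -63085/4/(-67643) = -63085/4*(-1/67643) = 63085/270572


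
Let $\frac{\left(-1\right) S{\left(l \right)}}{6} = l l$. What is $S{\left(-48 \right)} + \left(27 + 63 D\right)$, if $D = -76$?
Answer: $-18585$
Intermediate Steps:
$S{\left(l \right)} = - 6 l^{2}$ ($S{\left(l \right)} = - 6 l l = - 6 l^{2}$)
$S{\left(-48 \right)} + \left(27 + 63 D\right) = - 6 \left(-48\right)^{2} + \left(27 + 63 \left(-76\right)\right) = \left(-6\right) 2304 + \left(27 - 4788\right) = -13824 - 4761 = -18585$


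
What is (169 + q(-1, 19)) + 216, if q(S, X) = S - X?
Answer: 365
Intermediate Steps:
(169 + q(-1, 19)) + 216 = (169 + (-1 - 1*19)) + 216 = (169 + (-1 - 19)) + 216 = (169 - 20) + 216 = 149 + 216 = 365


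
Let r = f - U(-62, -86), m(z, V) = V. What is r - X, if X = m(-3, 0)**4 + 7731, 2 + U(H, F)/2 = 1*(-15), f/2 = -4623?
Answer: -16943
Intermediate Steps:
f = -9246 (f = 2*(-4623) = -9246)
U(H, F) = -34 (U(H, F) = -4 + 2*(1*(-15)) = -4 + 2*(-15) = -4 - 30 = -34)
r = -9212 (r = -9246 - 1*(-34) = -9246 + 34 = -9212)
X = 7731 (X = 0**4 + 7731 = 0 + 7731 = 7731)
r - X = -9212 - 1*7731 = -9212 - 7731 = -16943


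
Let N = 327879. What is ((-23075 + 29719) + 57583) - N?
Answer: -263652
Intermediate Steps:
((-23075 + 29719) + 57583) - N = ((-23075 + 29719) + 57583) - 1*327879 = (6644 + 57583) - 327879 = 64227 - 327879 = -263652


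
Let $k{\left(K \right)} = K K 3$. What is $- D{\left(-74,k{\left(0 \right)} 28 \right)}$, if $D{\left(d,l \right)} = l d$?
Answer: $0$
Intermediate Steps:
$k{\left(K \right)} = 3 K^{2}$ ($k{\left(K \right)} = K 3 K = 3 K^{2}$)
$D{\left(d,l \right)} = d l$
$- D{\left(-74,k{\left(0 \right)} 28 \right)} = - \left(-74\right) 3 \cdot 0^{2} \cdot 28 = - \left(-74\right) 3 \cdot 0 \cdot 28 = - \left(-74\right) 0 \cdot 28 = - \left(-74\right) 0 = \left(-1\right) 0 = 0$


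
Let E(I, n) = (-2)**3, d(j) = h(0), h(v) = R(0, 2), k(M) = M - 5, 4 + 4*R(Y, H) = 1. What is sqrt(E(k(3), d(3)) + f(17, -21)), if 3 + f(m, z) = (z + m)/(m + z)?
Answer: I*sqrt(10) ≈ 3.1623*I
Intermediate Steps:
R(Y, H) = -3/4 (R(Y, H) = -1 + (1/4)*1 = -1 + 1/4 = -3/4)
k(M) = -5 + M
h(v) = -3/4
d(j) = -3/4
f(m, z) = -2 (f(m, z) = -3 + (z + m)/(m + z) = -3 + (m + z)/(m + z) = -3 + 1 = -2)
E(I, n) = -8
sqrt(E(k(3), d(3)) + f(17, -21)) = sqrt(-8 - 2) = sqrt(-10) = I*sqrt(10)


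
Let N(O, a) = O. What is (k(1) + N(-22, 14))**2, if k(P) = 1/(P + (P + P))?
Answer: 4225/9 ≈ 469.44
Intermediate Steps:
k(P) = 1/(3*P) (k(P) = 1/(P + 2*P) = 1/(3*P))
(k(1) + N(-22, 14))**2 = ((1/3)/1 - 22)**2 = ((1/3)*1 - 22)**2 = (1/3 - 22)**2 = (-65/3)**2 = 4225/9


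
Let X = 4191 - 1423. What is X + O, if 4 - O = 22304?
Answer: -19532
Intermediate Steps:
X = 2768
O = -22300 (O = 4 - 1*22304 = 4 - 22304 = -22300)
X + O = 2768 - 22300 = -19532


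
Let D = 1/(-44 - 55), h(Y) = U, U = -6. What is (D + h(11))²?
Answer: 354025/9801 ≈ 36.121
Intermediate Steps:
h(Y) = -6
D = -1/99 (D = 1/(-99) = -1/99 ≈ -0.010101)
(D + h(11))² = (-1/99 - 6)² = (-595/99)² = 354025/9801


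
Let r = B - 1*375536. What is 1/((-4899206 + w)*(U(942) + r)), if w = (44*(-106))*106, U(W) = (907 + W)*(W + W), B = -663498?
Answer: -1/13184533670380 ≈ -7.5846e-14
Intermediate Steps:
U(W) = 2*W*(907 + W) (U(W) = (907 + W)*(2*W) = 2*W*(907 + W))
r = -1039034 (r = -663498 - 1*375536 = -663498 - 375536 = -1039034)
w = -494384 (w = -4664*106 = -494384)
1/((-4899206 + w)*(U(942) + r)) = 1/((-4899206 - 494384)*(2*942*(907 + 942) - 1039034)) = 1/(-5393590*(2*942*1849 - 1039034)) = 1/(-5393590*(3483516 - 1039034)) = 1/(-5393590*2444482) = 1/(-13184533670380) = -1/13184533670380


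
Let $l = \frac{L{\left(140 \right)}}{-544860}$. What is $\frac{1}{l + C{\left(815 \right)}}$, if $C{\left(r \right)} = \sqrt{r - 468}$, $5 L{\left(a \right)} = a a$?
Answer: $\frac{5339628}{257536785587} + \frac{742181049 \sqrt{347}}{257536785587} \approx 0.053704$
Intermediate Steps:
$L{\left(a \right)} = \frac{a^{2}}{5}$ ($L{\left(a \right)} = \frac{a a}{5} = \frac{a^{2}}{5}$)
$l = - \frac{196}{27243}$ ($l = \frac{\frac{1}{5} \cdot 140^{2}}{-544860} = \frac{1}{5} \cdot 19600 \left(- \frac{1}{544860}\right) = 3920 \left(- \frac{1}{544860}\right) = - \frac{196}{27243} \approx -0.0071945$)
$C{\left(r \right)} = \sqrt{-468 + r}$
$\frac{1}{l + C{\left(815 \right)}} = \frac{1}{- \frac{196}{27243} + \sqrt{-468 + 815}} = \frac{1}{- \frac{196}{27243} + \sqrt{347}}$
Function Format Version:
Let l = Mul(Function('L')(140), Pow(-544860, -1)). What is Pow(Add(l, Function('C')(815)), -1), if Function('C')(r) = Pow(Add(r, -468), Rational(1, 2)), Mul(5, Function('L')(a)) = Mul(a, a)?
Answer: Add(Rational(5339628, 257536785587), Mul(Rational(742181049, 257536785587), Pow(347, Rational(1, 2)))) ≈ 0.053704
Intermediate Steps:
Function('L')(a) = Mul(Rational(1, 5), Pow(a, 2)) (Function('L')(a) = Mul(Rational(1, 5), Mul(a, a)) = Mul(Rational(1, 5), Pow(a, 2)))
l = Rational(-196, 27243) (l = Mul(Mul(Rational(1, 5), Pow(140, 2)), Pow(-544860, -1)) = Mul(Mul(Rational(1, 5), 19600), Rational(-1, 544860)) = Mul(3920, Rational(-1, 544860)) = Rational(-196, 27243) ≈ -0.0071945)
Function('C')(r) = Pow(Add(-468, r), Rational(1, 2))
Pow(Add(l, Function('C')(815)), -1) = Pow(Add(Rational(-196, 27243), Pow(Add(-468, 815), Rational(1, 2))), -1) = Pow(Add(Rational(-196, 27243), Pow(347, Rational(1, 2))), -1)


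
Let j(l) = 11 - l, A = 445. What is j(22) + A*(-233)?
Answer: -103696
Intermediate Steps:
j(22) + A*(-233) = (11 - 1*22) + 445*(-233) = (11 - 22) - 103685 = -11 - 103685 = -103696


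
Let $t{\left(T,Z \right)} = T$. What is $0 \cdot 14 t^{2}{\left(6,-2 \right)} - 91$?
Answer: $-91$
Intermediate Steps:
$0 \cdot 14 t^{2}{\left(6,-2 \right)} - 91 = 0 \cdot 14 \cdot 6^{2} - 91 = 0 \cdot 36 - 91 = 0 - 91 = -91$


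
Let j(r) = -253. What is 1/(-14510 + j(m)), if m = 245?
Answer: -1/14763 ≈ -6.7737e-5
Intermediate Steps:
1/(-14510 + j(m)) = 1/(-14510 - 253) = 1/(-14763) = -1/14763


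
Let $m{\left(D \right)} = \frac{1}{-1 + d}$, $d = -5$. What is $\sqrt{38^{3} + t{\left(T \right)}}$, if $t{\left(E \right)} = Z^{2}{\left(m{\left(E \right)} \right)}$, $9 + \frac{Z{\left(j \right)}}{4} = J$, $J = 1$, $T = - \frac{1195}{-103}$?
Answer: $2 \sqrt{13974} \approx 236.42$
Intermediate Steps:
$T = \frac{1195}{103}$ ($T = \left(-1195\right) \left(- \frac{1}{103}\right) = \frac{1195}{103} \approx 11.602$)
$m{\left(D \right)} = - \frac{1}{6}$ ($m{\left(D \right)} = \frac{1}{-1 - 5} = \frac{1}{-6} = - \frac{1}{6}$)
$Z{\left(j \right)} = -32$ ($Z{\left(j \right)} = -36 + 4 \cdot 1 = -36 + 4 = -32$)
$t{\left(E \right)} = 1024$ ($t{\left(E \right)} = \left(-32\right)^{2} = 1024$)
$\sqrt{38^{3} + t{\left(T \right)}} = \sqrt{38^{3} + 1024} = \sqrt{54872 + 1024} = \sqrt{55896} = 2 \sqrt{13974}$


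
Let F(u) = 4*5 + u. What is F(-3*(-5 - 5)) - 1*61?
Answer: -11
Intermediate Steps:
F(u) = 20 + u
F(-3*(-5 - 5)) - 1*61 = (20 - 3*(-5 - 5)) - 1*61 = (20 - 3*(-10)) - 61 = (20 + 30) - 61 = 50 - 61 = -11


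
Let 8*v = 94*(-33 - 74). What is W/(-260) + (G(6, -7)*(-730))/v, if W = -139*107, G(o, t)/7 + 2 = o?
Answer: 96053917/1307540 ≈ 73.462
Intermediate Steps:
G(o, t) = -14 + 7*o
W = -14873
v = -5029/4 (v = (94*(-33 - 74))/8 = (94*(-107))/8 = (1/8)*(-10058) = -5029/4 ≈ -1257.3)
W/(-260) + (G(6, -7)*(-730))/v = -14873/(-260) + ((-14 + 7*6)*(-730))/(-5029/4) = -14873*(-1/260) + ((-14 + 42)*(-730))*(-4/5029) = 14873/260 + (28*(-730))*(-4/5029) = 14873/260 - 20440*(-4/5029) = 14873/260 + 81760/5029 = 96053917/1307540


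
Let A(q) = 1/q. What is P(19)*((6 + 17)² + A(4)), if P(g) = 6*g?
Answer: 120669/2 ≈ 60335.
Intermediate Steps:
P(19)*((6 + 17)² + A(4)) = (6*19)*((6 + 17)² + 1/4) = 114*(23² + ¼) = 114*(529 + ¼) = 114*(2117/4) = 120669/2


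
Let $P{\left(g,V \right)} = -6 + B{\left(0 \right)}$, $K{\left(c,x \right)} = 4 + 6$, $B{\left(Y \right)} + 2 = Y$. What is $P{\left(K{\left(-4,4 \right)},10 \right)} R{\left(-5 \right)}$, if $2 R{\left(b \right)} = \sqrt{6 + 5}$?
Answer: $- 4 \sqrt{11} \approx -13.266$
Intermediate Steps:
$B{\left(Y \right)} = -2 + Y$
$R{\left(b \right)} = \frac{\sqrt{11}}{2}$ ($R{\left(b \right)} = \frac{\sqrt{6 + 5}}{2} = \frac{\sqrt{11}}{2}$)
$K{\left(c,x \right)} = 10$
$P{\left(g,V \right)} = -8$ ($P{\left(g,V \right)} = -6 + \left(-2 + 0\right) = -6 - 2 = -8$)
$P{\left(K{\left(-4,4 \right)},10 \right)} R{\left(-5 \right)} = - 8 \frac{\sqrt{11}}{2} = - 4 \sqrt{11}$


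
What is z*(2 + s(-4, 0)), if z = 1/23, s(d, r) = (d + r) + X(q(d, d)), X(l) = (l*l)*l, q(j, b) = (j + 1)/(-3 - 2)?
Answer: -223/2875 ≈ -0.077565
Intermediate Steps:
q(j, b) = -1/5 - j/5 (q(j, b) = (1 + j)/(-5) = (1 + j)*(-1/5) = -1/5 - j/5)
X(l) = l**3 (X(l) = l**2*l = l**3)
s(d, r) = d + r + (-1/5 - d/5)**3 (s(d, r) = (d + r) + (-1/5 - d/5)**3 = d + r + (-1/5 - d/5)**3)
z = 1/23 ≈ 0.043478
z*(2 + s(-4, 0)) = (2 + (-4 + 0 - (1 - 4)**3/125))/23 = (2 + (-4 + 0 - 1/125*(-3)**3))/23 = (2 + (-4 + 0 - 1/125*(-27)))/23 = (2 + (-4 + 0 + 27/125))/23 = (2 - 473/125)/23 = (1/23)*(-223/125) = -223/2875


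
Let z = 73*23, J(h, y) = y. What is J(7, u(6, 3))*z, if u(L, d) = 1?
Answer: 1679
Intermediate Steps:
z = 1679
J(7, u(6, 3))*z = 1*1679 = 1679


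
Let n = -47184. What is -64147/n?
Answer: 64147/47184 ≈ 1.3595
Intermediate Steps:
-64147/n = -64147/(-47184) = -64147*(-1/47184) = 64147/47184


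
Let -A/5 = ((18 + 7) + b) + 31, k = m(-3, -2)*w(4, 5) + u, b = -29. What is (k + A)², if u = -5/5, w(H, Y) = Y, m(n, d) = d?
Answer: 21316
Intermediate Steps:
u = -1 (u = -5*⅕ = -1)
k = -11 (k = -2*5 - 1 = -10 - 1 = -11)
A = -135 (A = -5*(((18 + 7) - 29) + 31) = -5*((25 - 29) + 31) = -5*(-4 + 31) = -5*27 = -135)
(k + A)² = (-11 - 135)² = (-146)² = 21316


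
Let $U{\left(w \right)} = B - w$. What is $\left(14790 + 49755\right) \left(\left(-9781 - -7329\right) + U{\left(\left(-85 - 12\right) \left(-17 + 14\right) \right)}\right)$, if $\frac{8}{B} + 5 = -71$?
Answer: $- \frac{3364020855}{19} \approx -1.7705 \cdot 10^{8}$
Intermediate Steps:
$B = - \frac{2}{19}$ ($B = \frac{8}{-5 - 71} = \frac{8}{-76} = 8 \left(- \frac{1}{76}\right) = - \frac{2}{19} \approx -0.10526$)
$U{\left(w \right)} = - \frac{2}{19} - w$
$\left(14790 + 49755\right) \left(\left(-9781 - -7329\right) + U{\left(\left(-85 - 12\right) \left(-17 + 14\right) \right)}\right) = \left(14790 + 49755\right) \left(\left(-9781 - -7329\right) - \left(\frac{2}{19} + \left(-85 - 12\right) \left(-17 + 14\right)\right)\right) = 64545 \left(\left(-9781 + 7329\right) - \left(\frac{2}{19} - -291\right)\right) = 64545 \left(-2452 - \frac{5531}{19}\right) = 64545 \left(- \frac{52119}{19}\right) = - \frac{3364020855}{19}$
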